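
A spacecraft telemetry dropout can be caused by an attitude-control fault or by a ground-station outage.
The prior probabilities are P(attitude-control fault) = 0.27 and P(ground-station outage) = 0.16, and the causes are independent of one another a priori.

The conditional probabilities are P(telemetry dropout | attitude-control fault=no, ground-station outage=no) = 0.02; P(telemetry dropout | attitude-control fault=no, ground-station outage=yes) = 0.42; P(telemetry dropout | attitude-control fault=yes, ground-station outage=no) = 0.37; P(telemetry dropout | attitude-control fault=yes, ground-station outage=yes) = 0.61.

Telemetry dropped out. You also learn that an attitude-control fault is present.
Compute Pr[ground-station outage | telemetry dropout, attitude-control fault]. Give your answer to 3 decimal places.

Pr[ground-station outage | telemetry dropout, attitude-control fault] ≈ 0.239

Sum P(telemetry dropout|·) weighted by the priors over both values of ground-station outage:
  P(telemetry dropout | attitude-control fault) = 0.37·0.84 + 0.61·0.16
        = 0.310800 + 0.097600 = 0.408400
Configurations with ground-station outage contribute 0.097600, so
  P(ground-station outage | telemetry dropout, attitude-control fault) = 0.097600 / 0.408400 ≈ 0.239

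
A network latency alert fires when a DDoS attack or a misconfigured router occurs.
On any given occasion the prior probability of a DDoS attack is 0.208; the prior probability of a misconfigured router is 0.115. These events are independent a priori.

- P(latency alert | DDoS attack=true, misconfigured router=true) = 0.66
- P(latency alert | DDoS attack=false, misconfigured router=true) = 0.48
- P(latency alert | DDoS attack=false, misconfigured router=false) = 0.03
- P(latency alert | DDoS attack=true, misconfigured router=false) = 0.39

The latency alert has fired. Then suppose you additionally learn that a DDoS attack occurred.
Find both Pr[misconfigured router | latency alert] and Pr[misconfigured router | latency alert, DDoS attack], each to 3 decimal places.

Pr[misconfigured router | latency alert] ≈ 0.391; Pr[misconfigured router | latency alert, DDoS attack] ≈ 0.180

P(latency alert) = 0.03·0.792·0.885 + 0.48·0.792·0.115 + 0.39·0.208·0.885 + 0.66·0.208·0.115 = 0.021028 + 0.043718 + 0.071791 + 0.015787 = 0.152324
The misconfigured router-present share is 0.043718 + 0.015787 = 0.059505.
Hence the posterior is 0.059505/0.152324 ≈ 0.391.

With the extra evidence:
For the numerator, keep only misconfigured router=true terms: 0.66·0.115 = 0.075900
Denominator P(latency alert | DDoS attack): 0.39·0.885 + 0.66·0.115 = 0.421050
Posterior = 0.075900 / 0.421050 ≈ 0.180
— DDoS attack explains away the evidence for misconfigured router.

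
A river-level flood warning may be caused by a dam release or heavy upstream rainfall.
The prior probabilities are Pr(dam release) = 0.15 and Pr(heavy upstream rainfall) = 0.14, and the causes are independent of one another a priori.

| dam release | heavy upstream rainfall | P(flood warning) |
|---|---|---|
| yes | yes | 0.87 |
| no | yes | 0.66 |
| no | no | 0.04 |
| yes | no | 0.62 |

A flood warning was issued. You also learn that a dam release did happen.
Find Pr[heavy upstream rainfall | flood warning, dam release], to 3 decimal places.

Pr[heavy upstream rainfall | flood warning, dam release] ≈ 0.186

Weight on heavy upstream rainfall=true, given the evidence: 0.87×0.14 = 0.121800
Normalizer over all consistent configurations: 0.62×0.86 + 0.87×0.14 = 0.655000
P(heavy upstream rainfall | flood warning, dam release) = 0.121800/0.655000 ≈ 0.186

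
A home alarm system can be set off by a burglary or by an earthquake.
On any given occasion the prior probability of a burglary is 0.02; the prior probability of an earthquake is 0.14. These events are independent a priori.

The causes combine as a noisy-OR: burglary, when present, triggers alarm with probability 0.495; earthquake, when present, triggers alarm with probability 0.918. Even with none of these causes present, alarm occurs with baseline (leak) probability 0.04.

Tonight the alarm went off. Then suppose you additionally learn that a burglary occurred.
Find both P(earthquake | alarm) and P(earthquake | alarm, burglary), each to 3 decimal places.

P(earthquake | alarm) ≈ 0.752; P(earthquake | alarm, burglary) ≈ 0.233

Under noisy-OR, P(alarm | causes) = 1 − (1−0.04)·∏(1−qᵢ) over the active causes.
Sum P(alarm|·) weighted by the priors over the 4 (burglary, earthquake) configurations:
  P(alarm) = 0.04·0.98·0.86 + 0.92128·0.98·0.14 + 0.5152·0.02·0.86 + 0.960246·0.02·0.14
        = 0.033712 + 0.126400 + 0.008861 + 0.002689 = 0.171662
The terms with earthquake present sum to 0.129089, so
  P(earthquake | alarm) = 0.129089 / 0.171662 ≈ 0.752

Now condition on the additional information:
Enumerate both values of earthquake and weight by the priors:
  P(alarm | burglary) = 0.5152*0.86 + 0.960246*0.14
        = 0.443072 + 0.134434 = 0.577506
The terms with earthquake present sum to 0.134434, so
  P(earthquake | alarm, burglary) = 0.134434 / 0.577506 ≈ 0.233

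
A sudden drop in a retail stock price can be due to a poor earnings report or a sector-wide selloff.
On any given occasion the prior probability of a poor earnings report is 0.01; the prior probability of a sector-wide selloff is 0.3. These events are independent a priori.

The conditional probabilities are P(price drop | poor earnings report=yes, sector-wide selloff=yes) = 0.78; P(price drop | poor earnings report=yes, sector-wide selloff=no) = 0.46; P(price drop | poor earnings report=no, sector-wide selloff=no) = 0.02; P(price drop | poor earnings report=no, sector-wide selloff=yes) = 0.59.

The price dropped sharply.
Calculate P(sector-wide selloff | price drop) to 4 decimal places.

P(sector-wide selloff | price drop) ≈ 0.9123

By total probability over the 4 (poor earnings report, sector-wide selloff) configurations:
  P(price drop) = 0.02*0.99*0.7 + 0.59*0.99*0.3 + 0.46*0.01*0.7 + 0.78*0.01*0.3
        = 0.013860 + 0.175230 + 0.003220 + 0.002340 = 0.194650
Configurations with sector-wide selloff contribute 0.177570, so
  P(sector-wide selloff | price drop) = 0.177570 / 0.194650 ≈ 0.9123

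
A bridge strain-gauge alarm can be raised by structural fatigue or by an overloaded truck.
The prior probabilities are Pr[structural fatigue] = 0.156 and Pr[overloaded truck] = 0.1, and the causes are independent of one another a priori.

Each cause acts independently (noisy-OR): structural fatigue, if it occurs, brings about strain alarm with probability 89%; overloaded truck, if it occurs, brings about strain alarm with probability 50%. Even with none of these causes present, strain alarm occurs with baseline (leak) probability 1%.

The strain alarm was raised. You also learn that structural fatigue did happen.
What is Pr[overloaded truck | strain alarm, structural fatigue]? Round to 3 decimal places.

Pr[overloaded truck | strain alarm, structural fatigue] ≈ 0.105

Under noisy-OR, P(strain alarm | causes) = 1 − (1−0.01)·∏(1−qᵢ) over the active causes.
By total probability over both values of overloaded truck:
  P(strain alarm | structural fatigue) = 0.8911*0.9 + 0.94555*0.1
        = 0.801990 + 0.094555 = 0.896545
Configurations with overloaded truck contribute 0.094555, so
  P(overloaded truck | strain alarm, structural fatigue) = 0.094555 / 0.896545 ≈ 0.105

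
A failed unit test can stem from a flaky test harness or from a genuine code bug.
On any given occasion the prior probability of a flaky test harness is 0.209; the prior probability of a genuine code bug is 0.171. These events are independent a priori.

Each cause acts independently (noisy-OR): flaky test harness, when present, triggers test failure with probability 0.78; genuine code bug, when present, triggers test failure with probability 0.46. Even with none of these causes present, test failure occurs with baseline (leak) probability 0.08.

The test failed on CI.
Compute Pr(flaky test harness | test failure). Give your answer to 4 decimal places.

Pr(flaky test harness | test failure) ≈ 0.5852

Under noisy-OR, P(test failure | causes) = 1 − (1−0.08)·∏(1−qᵢ) over the active causes.
P(test failure) = 0.08×0.791×0.829 + 0.5032×0.791×0.171 + 0.7976×0.209×0.829 + 0.890704×0.209×0.171 = 0.052459 + 0.068063 + 0.138193 + 0.031833 = 0.290548
Restricting to configurations with flaky test harness present: 0.138193 + 0.031833 = 0.170026.
So P(flaky test harness | test failure) = 0.170026/0.290548 ≈ 0.5852.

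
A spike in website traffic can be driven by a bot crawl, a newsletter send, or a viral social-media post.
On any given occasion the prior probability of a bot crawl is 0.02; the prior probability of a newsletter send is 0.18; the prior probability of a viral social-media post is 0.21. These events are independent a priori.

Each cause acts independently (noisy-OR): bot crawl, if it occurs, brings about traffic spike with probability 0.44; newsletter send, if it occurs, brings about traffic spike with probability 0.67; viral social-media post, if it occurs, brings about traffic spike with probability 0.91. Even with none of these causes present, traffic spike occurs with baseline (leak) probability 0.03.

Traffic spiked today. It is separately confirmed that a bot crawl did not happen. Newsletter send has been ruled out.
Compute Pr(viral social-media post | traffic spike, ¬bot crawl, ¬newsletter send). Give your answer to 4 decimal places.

Pr(viral social-media post | traffic spike, ¬bot crawl, ¬newsletter send) ≈ 0.8900

Under noisy-OR, P(traffic spike | causes) = 1 − (1−0.03)·∏(1−qᵢ) over the active causes.
P(traffic spike | ¬bot crawl, ¬newsletter send) = 0.03×0.79 + 0.9127×0.21 = 0.023700 + 0.191667 = 0.215367
Restricting to configurations with viral social-media post present: 0.9127×0.21 = 0.191667.
So P(viral social-media post | traffic spike, ¬bot crawl, ¬newsletter send) = 0.191667/0.215367 ≈ 0.8900.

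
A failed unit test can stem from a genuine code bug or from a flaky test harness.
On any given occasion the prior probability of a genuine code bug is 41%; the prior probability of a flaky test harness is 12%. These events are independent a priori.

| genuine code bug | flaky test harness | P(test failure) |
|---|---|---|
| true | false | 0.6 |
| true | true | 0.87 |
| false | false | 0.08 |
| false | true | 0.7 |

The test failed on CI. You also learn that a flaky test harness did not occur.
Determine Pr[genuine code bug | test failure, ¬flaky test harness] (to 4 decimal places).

Pr[genuine code bug | test failure, ¬flaky test harness] ≈ 0.8390

Sum P(test failure|·) weighted by the priors over both values of genuine code bug:
  P(test failure | ¬flaky test harness) = 0.08*0.59 + 0.6*0.41
        = 0.047200 + 0.246000 = 0.293200
Configurations with genuine code bug contribute 0.246000, so
  P(genuine code bug | test failure, ¬flaky test harness) = 0.246000 / 0.293200 ≈ 0.8390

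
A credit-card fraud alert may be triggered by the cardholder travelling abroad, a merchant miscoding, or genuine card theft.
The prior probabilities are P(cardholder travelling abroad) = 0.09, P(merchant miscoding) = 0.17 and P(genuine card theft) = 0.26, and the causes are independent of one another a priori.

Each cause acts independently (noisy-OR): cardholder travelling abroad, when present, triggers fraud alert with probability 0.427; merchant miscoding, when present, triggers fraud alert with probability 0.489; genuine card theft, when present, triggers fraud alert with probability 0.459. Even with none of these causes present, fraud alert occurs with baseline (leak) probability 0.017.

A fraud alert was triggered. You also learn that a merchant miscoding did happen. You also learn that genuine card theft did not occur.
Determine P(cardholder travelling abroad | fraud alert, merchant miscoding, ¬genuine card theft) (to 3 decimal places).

Under noisy-OR, P(fraud alert | causes) = 1 − (1−0.017)·∏(1−qᵢ) over the active causes.
P(fraud alert | merchant miscoding, ¬genuine card theft) = 0.497687·0.91 + 0.712175·0.09 = 0.452895 + 0.064096 = 0.516991
Of this, 0.064096 comes from 0.712175·0.09 (the cardholder travelling abroad=true cases).
Hence the posterior is 0.064096/0.516991 ≈ 0.124.

P(cardholder travelling abroad | fraud alert, merchant miscoding, ¬genuine card theft) ≈ 0.124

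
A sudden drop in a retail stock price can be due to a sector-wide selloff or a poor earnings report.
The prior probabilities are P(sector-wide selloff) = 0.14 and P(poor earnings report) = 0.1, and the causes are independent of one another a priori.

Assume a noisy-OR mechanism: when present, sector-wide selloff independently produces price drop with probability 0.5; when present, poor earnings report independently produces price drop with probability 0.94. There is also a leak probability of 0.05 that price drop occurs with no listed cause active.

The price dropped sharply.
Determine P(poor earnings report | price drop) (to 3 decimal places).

Under noisy-OR, P(price drop | causes) = 1 − (1−0.05)·∏(1−qᵢ) over the active causes.
P(price drop) = 0.05·0.86·0.9 + 0.943·0.86·0.1 + 0.525·0.14·0.9 + 0.9715·0.14·0.1 = 0.038700 + 0.081098 + 0.066150 + 0.013601 = 0.199549
The poor earnings report-present share is 0.081098 + 0.013601 = 0.094699.
Hence the posterior is 0.094699/0.199549 ≈ 0.475.

P(poor earnings report | price drop) ≈ 0.475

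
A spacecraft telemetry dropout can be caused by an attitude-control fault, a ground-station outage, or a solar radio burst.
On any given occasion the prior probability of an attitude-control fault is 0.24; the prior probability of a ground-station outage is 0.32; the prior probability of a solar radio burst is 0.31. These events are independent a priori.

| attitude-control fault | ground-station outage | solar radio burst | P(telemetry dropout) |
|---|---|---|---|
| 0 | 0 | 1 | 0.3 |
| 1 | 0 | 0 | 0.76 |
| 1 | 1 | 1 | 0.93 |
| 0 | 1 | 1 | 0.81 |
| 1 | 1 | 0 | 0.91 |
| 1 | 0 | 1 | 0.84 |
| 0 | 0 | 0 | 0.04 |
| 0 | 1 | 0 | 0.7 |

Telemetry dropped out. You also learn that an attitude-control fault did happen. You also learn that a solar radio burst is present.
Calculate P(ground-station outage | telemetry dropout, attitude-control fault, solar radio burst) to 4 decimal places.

P(ground-station outage | telemetry dropout, attitude-control fault, solar radio burst) ≈ 0.3425

P(telemetry dropout | attitude-control fault, solar radio burst) = 0.84×0.68 + 0.93×0.32 = 0.571200 + 0.297600 = 0.868800
Of this, 0.297600 comes from 0.93×0.32 (the ground-station outage=true cases).
So P(ground-station outage | telemetry dropout, attitude-control fault, solar radio burst) = 0.297600/0.868800 ≈ 0.3425.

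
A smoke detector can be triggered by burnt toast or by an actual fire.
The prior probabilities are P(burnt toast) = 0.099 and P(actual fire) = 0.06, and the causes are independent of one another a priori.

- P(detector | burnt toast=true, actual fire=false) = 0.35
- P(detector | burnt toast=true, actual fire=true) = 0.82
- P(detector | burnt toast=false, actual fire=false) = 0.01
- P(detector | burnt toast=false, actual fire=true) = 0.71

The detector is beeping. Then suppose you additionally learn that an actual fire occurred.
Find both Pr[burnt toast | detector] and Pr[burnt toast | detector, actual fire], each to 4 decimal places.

For the numerator, keep only burnt toast=true terms: 0.032571 + 0.004871 = 0.037442
Normalizer over all consistent configurations: 0.01*0.901*0.94 + 0.71*0.901*0.06 + 0.35*0.099*0.94 + 0.82*0.099*0.06 = 0.084294
P(burnt toast | detector) = 0.037442/0.084294 ≈ 0.4442

Now condition on the additional information:
Numerator (weight on configurations with burnt toast): 0.82*0.099 = 0.081180
Normalizer over all consistent configurations: 0.71*0.901 + 0.82*0.099 = 0.720890
Posterior = 0.081180 / 0.720890 ≈ 0.1126
— actual fire explains away the evidence for burnt toast.

Pr[burnt toast | detector] ≈ 0.4442; Pr[burnt toast | detector, actual fire] ≈ 0.1126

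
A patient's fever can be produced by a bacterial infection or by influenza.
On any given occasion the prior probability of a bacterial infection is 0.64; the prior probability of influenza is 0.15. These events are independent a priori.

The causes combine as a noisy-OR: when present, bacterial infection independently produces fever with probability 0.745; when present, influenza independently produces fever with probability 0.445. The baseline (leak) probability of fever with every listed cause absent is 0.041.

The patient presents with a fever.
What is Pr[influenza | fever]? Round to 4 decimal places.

Under noisy-OR, P(fever | causes) = 1 − (1−0.041)·∏(1−qᵢ) over the active causes.
P(fever) = 0.041×0.36×0.85 + 0.467755×0.36×0.15 + 0.755455×0.64×0.85 + 0.864278×0.64×0.15 = 0.012546 + 0.025259 + 0.410968 + 0.082971 = 0.531744
Restricting to configurations with influenza present: 0.025259 + 0.082971 = 0.108230.
So P(influenza | fever) = 0.108230/0.531744 ≈ 0.2035.

Pr[influenza | fever] ≈ 0.2035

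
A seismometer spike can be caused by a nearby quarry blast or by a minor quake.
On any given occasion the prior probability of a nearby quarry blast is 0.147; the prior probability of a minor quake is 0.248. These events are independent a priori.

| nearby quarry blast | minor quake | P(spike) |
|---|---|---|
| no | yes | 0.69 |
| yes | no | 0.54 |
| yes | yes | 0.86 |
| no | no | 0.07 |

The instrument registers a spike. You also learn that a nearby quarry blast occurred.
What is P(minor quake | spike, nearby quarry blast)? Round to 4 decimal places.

Sum P(spike|·) weighted by the priors over both values of minor quake:
  P(spike | nearby quarry blast) = 0.54*0.752 + 0.86*0.248
        = 0.406080 + 0.213280 = 0.619360
Configurations with minor quake contribute 0.213280, so
  P(minor quake | spike, nearby quarry blast) = 0.213280 / 0.619360 ≈ 0.3444

P(minor quake | spike, nearby quarry blast) ≈ 0.3444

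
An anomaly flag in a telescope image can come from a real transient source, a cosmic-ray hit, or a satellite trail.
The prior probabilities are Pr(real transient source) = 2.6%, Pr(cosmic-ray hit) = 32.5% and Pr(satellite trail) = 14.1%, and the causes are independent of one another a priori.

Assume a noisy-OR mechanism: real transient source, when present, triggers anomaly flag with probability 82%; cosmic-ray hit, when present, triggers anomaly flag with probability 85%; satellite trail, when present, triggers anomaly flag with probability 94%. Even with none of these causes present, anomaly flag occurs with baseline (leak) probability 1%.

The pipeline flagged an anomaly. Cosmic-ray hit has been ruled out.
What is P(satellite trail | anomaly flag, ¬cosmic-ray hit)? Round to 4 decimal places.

P(satellite trail | anomaly flag, ¬cosmic-ray hit) ≈ 0.8325

Under noisy-OR, P(anomaly flag | causes) = 1 − (1−0.01)·∏(1−qᵢ) over the active causes.
Sum P(anomaly flag|·) weighted by the priors over the 4 (real transient source, satellite trail) configurations:
  P(anomaly flag | ¬cosmic-ray hit) = 0.01×0.974×0.859 + 0.9406×0.974×0.141 + 0.8218×0.026×0.859 + 0.989308×0.026×0.141
        = 0.008367 + 0.129176 + 0.018354 + 0.003627 = 0.159524
Keeping only the satellite trail-present terms gives 0.132803, so
  P(satellite trail | anomaly flag, ¬cosmic-ray hit) = 0.132803 / 0.159524 ≈ 0.8325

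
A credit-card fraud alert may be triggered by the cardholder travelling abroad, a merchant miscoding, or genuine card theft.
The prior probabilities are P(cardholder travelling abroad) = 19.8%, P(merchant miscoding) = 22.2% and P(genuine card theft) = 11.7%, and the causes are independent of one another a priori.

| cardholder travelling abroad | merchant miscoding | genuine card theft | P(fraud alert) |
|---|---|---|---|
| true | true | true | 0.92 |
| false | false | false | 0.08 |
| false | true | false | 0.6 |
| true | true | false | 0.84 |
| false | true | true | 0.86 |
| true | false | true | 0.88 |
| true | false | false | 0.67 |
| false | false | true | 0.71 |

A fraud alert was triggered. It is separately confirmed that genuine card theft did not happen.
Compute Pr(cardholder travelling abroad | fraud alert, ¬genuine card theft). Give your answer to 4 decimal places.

Pr(cardholder travelling abroad | fraud alert, ¬genuine card theft) ≈ 0.4720

P(fraud alert | ¬genuine card theft) = 0.08·0.802·0.778 + 0.6·0.802·0.222 + 0.67·0.198·0.778 + 0.84·0.198·0.222 = 0.049916 + 0.106826 + 0.103209 + 0.036923 = 0.296874
Of this, 0.140132 comes from 0.103209 + 0.036923 (the cardholder travelling abroad=true cases).
P(cardholder travelling abroad | fraud alert, ¬genuine card theft) = 0.140132 / 0.296874 ≈ 0.4720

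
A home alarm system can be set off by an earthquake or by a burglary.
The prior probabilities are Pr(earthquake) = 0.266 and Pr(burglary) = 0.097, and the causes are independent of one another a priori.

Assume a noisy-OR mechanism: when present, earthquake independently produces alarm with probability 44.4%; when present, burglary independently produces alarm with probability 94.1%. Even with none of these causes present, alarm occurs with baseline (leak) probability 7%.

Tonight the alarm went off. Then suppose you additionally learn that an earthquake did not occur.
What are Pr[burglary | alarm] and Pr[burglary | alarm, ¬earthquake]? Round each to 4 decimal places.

Pr[burglary | alarm] ≈ 0.3624; Pr[burglary | alarm, ¬earthquake] ≈ 0.5919

Under noisy-OR, P(alarm | causes) = 1 − (1−0.07)·∏(1−qᵢ) over the active causes.
P(alarm) = 0.07*0.734*0.903 + 0.94513*0.734*0.097 + 0.48292*0.266*0.903 + 0.969492*0.266*0.097 = 0.046396 + 0.067291 + 0.115996 + 0.025015 = 0.254698
Of this, 0.092306 comes from 0.067291 + 0.025015 (the burglary=true cases).
P(burglary | alarm) = 0.092306 / 0.254698 ≈ 0.3624

Now also conditioning on earthquake≠true:
By total probability over both values of burglary:
  P(alarm | ¬earthquake) = 0.07×0.903 + 0.94513×0.097
        = 0.063210 + 0.091678 = 0.154888
The terms with burglary present sum to 0.091678, so
  P(burglary | alarm, ¬earthquake) = 0.091678 / 0.154888 ≈ 0.5919
Ruling out earthquake raises the posterior on burglary — the flip side of explaining away.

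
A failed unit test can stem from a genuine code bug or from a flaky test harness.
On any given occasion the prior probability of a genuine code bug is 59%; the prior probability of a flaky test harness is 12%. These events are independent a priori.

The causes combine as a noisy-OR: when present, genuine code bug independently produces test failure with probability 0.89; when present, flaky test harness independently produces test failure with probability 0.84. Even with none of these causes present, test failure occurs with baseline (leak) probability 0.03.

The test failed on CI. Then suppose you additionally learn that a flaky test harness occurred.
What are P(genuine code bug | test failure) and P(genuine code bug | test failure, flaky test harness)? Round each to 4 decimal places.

Under noisy-OR, P(test failure | causes) = 1 − (1−0.03)·∏(1−qᵢ) over the active causes.
P(test failure) = 0.03×0.41×0.88 + 0.8448×0.41×0.12 + 0.8933×0.59×0.88 + 0.982928×0.59×0.12 = 0.010824 + 0.041564 + 0.463801 + 0.069591 = 0.585780
Restricting to configurations with genuine code bug present: 0.463801 + 0.069591 = 0.533392.
P(genuine code bug | test failure) = 0.533392 / 0.585780 ≈ 0.9106

Now also conditioning on flaky test harness=true:
P(test failure | flaky test harness) = 0.8448·0.41 + 0.982928·0.59 = 0.346368 + 0.579928 = 0.926296
Restricting to configurations with genuine code bug present: 0.982928·0.59 = 0.579928.
Hence the posterior is 0.579928/0.926296 ≈ 0.6261.

P(genuine code bug | test failure) ≈ 0.9106; P(genuine code bug | test failure, flaky test harness) ≈ 0.6261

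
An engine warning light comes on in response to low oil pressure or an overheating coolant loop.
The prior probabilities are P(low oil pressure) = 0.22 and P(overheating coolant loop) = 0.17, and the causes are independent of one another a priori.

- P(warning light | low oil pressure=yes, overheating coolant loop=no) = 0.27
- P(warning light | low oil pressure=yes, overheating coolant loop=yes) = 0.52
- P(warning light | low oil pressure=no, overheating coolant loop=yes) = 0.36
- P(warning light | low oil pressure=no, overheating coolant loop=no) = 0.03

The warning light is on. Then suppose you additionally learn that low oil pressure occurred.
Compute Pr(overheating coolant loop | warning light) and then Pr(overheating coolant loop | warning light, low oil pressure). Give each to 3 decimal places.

By total probability over the 4 (low oil pressure, overheating coolant loop) configurations:
  P(warning light) = 0.03×0.78×0.83 + 0.36×0.78×0.17 + 0.27×0.22×0.83 + 0.52×0.22×0.17
        = 0.019422 + 0.047736 + 0.049302 + 0.019448 = 0.135908
The terms with overheating coolant loop present sum to 0.067184, so
  P(overheating coolant loop | warning light) = 0.067184 / 0.135908 ≈ 0.494

With the extra evidence:
P(warning light | low oil pressure) = 0.27×0.83 + 0.52×0.17 = 0.224100 + 0.088400 = 0.312500
Restricting to configurations with overheating coolant loop present: 0.52×0.17 = 0.088400.
P(overheating coolant loop | warning light, low oil pressure) = 0.088400 / 0.312500 ≈ 0.283
— low oil pressure explains away the evidence for overheating coolant loop.

Pr(overheating coolant loop | warning light) ≈ 0.494; Pr(overheating coolant loop | warning light, low oil pressure) ≈ 0.283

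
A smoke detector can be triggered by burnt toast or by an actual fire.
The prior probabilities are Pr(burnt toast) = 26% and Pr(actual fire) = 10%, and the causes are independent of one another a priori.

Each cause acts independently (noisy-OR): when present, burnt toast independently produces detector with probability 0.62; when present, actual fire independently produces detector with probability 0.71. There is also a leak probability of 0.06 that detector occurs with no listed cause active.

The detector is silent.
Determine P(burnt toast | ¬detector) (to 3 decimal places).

P(burnt toast | ¬detector) ≈ 0.118

Under noisy-OR, P(detector | causes) = 1 − (1−0.06)·∏(1−qᵢ) over the active causes.
P(¬detector) = 0.94·0.74·0.9 + 0.2726·0.74·0.1 + 0.3572·0.26·0.9 + 0.103588·0.26·0.1 = 0.626040 + 0.020172 + 0.083585 + 0.002693 = 0.732490
Restricting to configurations with burnt toast present: 0.083585 + 0.002693 = 0.086278.
Hence the posterior is 0.086278/0.732490 ≈ 0.118.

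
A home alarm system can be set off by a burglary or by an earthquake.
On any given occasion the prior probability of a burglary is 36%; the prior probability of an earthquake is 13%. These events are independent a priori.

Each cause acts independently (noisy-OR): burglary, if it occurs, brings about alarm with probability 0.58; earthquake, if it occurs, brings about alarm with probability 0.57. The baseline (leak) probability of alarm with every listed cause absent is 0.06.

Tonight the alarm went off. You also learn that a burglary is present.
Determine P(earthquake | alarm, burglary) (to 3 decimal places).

Under noisy-OR, P(alarm | causes) = 1 − (1−0.06)·∏(1−qᵢ) over the active causes.
P(alarm | burglary) = 0.6052×0.87 + 0.830236×0.13 = 0.526524 + 0.107931 = 0.634455
The earthquake-present share is 0.830236×0.13 = 0.107931.
So P(earthquake | alarm, burglary) = 0.107931/0.634455 ≈ 0.170.

P(earthquake | alarm, burglary) ≈ 0.170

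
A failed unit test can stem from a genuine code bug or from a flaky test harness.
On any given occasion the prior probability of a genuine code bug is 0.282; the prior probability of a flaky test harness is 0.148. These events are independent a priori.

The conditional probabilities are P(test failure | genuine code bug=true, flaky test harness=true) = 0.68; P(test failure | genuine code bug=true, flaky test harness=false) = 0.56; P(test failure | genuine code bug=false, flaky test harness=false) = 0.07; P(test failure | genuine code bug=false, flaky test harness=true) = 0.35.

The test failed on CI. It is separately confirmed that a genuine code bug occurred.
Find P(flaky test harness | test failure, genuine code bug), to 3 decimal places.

P(flaky test harness | test failure, genuine code bug) ≈ 0.174

For the numerator, keep only flaky test harness=true terms: 0.68×0.148 = 0.100640
Normalizer over all consistent configurations: 0.56×0.852 + 0.68×0.148 = 0.577760
P(flaky test harness | test failure, genuine code bug) = 0.100640/0.577760 ≈ 0.174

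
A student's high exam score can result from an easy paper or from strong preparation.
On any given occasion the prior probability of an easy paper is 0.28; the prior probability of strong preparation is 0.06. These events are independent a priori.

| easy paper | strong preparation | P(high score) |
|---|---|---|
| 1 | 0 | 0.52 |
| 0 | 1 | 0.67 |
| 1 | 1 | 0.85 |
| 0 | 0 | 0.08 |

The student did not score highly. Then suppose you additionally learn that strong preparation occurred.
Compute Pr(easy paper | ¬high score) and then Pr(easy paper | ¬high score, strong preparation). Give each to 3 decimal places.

Enumerate the 4 (easy paper, strong preparation) configurations and weight by the priors:
  P(¬high score) = 0.92*0.72*0.94 + 0.33*0.72*0.06 + 0.48*0.28*0.94 + 0.15*0.28*0.06
        = 0.622656 + 0.014256 + 0.126336 + 0.002520 = 0.765768
The terms with easy paper present sum to 0.128856, so
  P(easy paper | ¬high score) = 0.128856 / 0.765768 ≈ 0.168

Now condition on the additional information:
P(¬high score | strong preparation) = 0.33*0.72 + 0.15*0.28 = 0.237600 + 0.042000 = 0.279600
Of this, 0.042000 comes from 0.15*0.28 (the easy paper=true cases).
P(easy paper | ¬high score, strong preparation) = 0.042000 / 0.279600 ≈ 0.150

Pr(easy paper | ¬high score) ≈ 0.168; Pr(easy paper | ¬high score, strong preparation) ≈ 0.150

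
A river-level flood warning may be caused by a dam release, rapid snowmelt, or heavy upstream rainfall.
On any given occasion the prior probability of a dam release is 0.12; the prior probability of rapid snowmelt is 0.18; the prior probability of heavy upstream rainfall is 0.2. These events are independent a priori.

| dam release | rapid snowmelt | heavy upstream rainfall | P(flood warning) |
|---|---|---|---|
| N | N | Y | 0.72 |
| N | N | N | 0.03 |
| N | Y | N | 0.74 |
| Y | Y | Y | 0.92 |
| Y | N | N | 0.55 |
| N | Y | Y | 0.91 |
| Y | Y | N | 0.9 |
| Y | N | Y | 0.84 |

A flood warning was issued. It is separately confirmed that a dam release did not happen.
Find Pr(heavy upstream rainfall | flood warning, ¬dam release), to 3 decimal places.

Sum P(flood warning|·) weighted by the priors over the 4 (rapid snowmelt, heavy upstream rainfall) configurations:
  P(flood warning | ¬dam release) = 0.03×0.82×0.8 + 0.72×0.82×0.2 + 0.74×0.18×0.8 + 0.91×0.18×0.2
        = 0.019680 + 0.118080 + 0.106560 + 0.032760 = 0.277080
The terms with heavy upstream rainfall present sum to 0.150840, so
  P(heavy upstream rainfall | flood warning, ¬dam release) = 0.150840 / 0.277080 ≈ 0.544

Pr(heavy upstream rainfall | flood warning, ¬dam release) ≈ 0.544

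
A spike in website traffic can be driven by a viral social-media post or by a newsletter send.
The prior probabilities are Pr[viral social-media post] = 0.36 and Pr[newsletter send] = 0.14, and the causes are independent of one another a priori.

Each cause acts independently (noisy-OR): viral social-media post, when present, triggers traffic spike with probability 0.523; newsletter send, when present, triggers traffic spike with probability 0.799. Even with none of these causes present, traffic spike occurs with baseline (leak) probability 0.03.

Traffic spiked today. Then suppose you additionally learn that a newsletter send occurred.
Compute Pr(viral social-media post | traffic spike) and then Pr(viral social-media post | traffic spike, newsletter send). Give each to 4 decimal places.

Under noisy-OR, P(traffic spike | causes) = 1 − (1−0.03)·∏(1−qᵢ) over the active causes.
Weight on viral social-media post=true, given the evidence: 0.166351 + 0.045713 = 0.212064
Denominator P(traffic spike): 0.03·0.64·0.86 + 0.80503·0.64·0.14 + 0.53731·0.36·0.86 + 0.906999·0.36·0.14 = 0.300707
P(viral social-media post | traffic spike) = 0.212064/0.300707 ≈ 0.7052

Now also conditioning on newsletter send=true:
P(traffic spike | newsletter send) = 0.80503×0.64 + 0.906999×0.36 = 0.515219 + 0.326520 = 0.841739
The viral social-media post-present share is 0.906999×0.36 = 0.326520.
So P(viral social-media post | traffic spike, newsletter send) = 0.326520/0.841739 ≈ 0.3879.
This is intercausal reasoning (explaining away): once newsletter send accounts for the traffic spike, viral social-media post becomes less likely.

Pr(viral social-media post | traffic spike) ≈ 0.7052; Pr(viral social-media post | traffic spike, newsletter send) ≈ 0.3879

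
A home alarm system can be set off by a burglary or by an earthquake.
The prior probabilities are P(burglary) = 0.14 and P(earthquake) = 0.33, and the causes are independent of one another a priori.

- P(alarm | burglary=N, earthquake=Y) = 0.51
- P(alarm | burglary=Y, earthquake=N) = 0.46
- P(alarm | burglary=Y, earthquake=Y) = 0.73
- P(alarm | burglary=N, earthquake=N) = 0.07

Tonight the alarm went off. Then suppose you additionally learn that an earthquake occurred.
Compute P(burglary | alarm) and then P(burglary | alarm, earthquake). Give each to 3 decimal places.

For the numerator, keep only burglary=true terms: 0.043148 + 0.033726 = 0.076874
Normalizer over all consistent configurations: 0.07×0.86×0.67 + 0.51×0.86×0.33 + 0.46×0.14×0.67 + 0.73×0.14×0.33 = 0.261946
P(burglary | alarm) = 0.076874/0.261946 ≈ 0.293

Now condition on the additional information:
P(alarm | earthquake) = 0.51·0.86 + 0.73·0.14 = 0.438600 + 0.102200 = 0.540800
The burglary-present share is 0.73·0.14 = 0.102200.
So P(burglary | alarm, earthquake) = 0.102200/0.540800 ≈ 0.189.

P(burglary | alarm) ≈ 0.293; P(burglary | alarm, earthquake) ≈ 0.189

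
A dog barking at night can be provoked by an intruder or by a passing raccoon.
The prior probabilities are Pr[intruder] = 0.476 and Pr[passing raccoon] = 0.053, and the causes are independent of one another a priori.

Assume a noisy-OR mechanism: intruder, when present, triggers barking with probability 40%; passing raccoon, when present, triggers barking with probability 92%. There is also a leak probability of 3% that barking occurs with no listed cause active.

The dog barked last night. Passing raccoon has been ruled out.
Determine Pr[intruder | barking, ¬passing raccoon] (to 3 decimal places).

Pr[intruder | barking, ¬passing raccoon] ≈ 0.927

Under noisy-OR, P(barking | causes) = 1 − (1−0.03)·∏(1−qᵢ) over the active causes.
For the numerator, keep only intruder=true terms: 0.418×0.476 = 0.198968
The normalizing constant is 0.03×0.524 + 0.418×0.476 = 0.214688
Posterior = 0.198968 / 0.214688 ≈ 0.927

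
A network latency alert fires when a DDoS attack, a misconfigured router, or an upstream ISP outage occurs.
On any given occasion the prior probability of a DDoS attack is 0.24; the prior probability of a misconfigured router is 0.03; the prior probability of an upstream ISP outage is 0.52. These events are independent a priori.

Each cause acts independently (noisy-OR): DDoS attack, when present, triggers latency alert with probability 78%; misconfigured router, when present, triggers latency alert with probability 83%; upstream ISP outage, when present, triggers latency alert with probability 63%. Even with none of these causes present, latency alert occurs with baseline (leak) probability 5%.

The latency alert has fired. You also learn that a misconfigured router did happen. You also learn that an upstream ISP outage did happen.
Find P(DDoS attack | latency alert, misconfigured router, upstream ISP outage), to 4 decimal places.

P(DDoS attack | latency alert, misconfigured router, upstream ISP outage) ≈ 0.2489

Under noisy-OR, P(latency alert | causes) = 1 − (1−0.05)·∏(1−qᵢ) over the active causes.
P(latency alert | misconfigured router, upstream ISP outage) = 0.940245×0.76 + 0.986854×0.24 = 0.714586 + 0.236845 = 0.951431
The DDoS attack-present share is 0.986854×0.24 = 0.236845.
Hence the posterior is 0.236845/0.951431 ≈ 0.2489.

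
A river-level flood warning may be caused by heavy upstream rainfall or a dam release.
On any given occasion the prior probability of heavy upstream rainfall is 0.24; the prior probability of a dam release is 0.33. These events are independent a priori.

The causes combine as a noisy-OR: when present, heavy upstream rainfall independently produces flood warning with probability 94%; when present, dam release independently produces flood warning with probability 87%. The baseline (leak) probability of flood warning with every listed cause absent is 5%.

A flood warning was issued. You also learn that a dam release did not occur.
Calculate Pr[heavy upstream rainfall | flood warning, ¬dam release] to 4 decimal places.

Pr[heavy upstream rainfall | flood warning, ¬dam release] ≈ 0.8562

Under noisy-OR, P(flood warning | causes) = 1 − (1−0.05)·∏(1−qᵢ) over the active causes.
Sum P(flood warning|·) weighted by the priors over both values of heavy upstream rainfall:
  P(flood warning | ¬dam release) = 0.05×0.76 + 0.943×0.24
        = 0.038000 + 0.226320 = 0.264320
The terms with heavy upstream rainfall present sum to 0.226320, so
  P(heavy upstream rainfall | flood warning, ¬dam release) = 0.226320 / 0.264320 ≈ 0.8562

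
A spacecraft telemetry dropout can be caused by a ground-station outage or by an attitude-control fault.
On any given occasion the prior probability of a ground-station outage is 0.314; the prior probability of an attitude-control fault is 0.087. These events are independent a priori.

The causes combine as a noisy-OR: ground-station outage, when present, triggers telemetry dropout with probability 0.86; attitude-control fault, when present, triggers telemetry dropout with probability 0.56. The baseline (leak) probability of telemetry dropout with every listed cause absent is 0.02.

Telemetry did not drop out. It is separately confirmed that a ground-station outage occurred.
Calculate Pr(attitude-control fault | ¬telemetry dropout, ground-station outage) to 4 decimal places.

Under noisy-OR, P(telemetry dropout | causes) = 1 − (1−0.02)·∏(1−qᵢ) over the active causes.
By total probability over both values of attitude-control fault:
  P(¬telemetry dropout | ground-station outage) = 0.1372*0.913 + 0.060368*0.087
        = 0.125264 + 0.005252 = 0.130516
The terms with attitude-control fault present sum to 0.005252, so
  P(attitude-control fault | ¬telemetry dropout, ground-station outage) = 0.005252 / 0.130516 ≈ 0.0402

Pr(attitude-control fault | ¬telemetry dropout, ground-station outage) ≈ 0.0402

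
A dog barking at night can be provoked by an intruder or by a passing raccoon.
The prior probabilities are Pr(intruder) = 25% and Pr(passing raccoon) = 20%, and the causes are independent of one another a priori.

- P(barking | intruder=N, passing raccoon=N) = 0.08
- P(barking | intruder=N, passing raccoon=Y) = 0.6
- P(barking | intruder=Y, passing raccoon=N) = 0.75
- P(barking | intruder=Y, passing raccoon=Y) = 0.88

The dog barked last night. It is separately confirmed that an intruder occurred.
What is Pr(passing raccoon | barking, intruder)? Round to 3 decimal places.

P(barking | intruder) = 0.75*0.8 + 0.88*0.2 = 0.600000 + 0.176000 = 0.776000
The passing raccoon-present share is 0.88*0.2 = 0.176000.
So P(passing raccoon | barking, intruder) = 0.176000/0.776000 ≈ 0.227.

Pr(passing raccoon | barking, intruder) ≈ 0.227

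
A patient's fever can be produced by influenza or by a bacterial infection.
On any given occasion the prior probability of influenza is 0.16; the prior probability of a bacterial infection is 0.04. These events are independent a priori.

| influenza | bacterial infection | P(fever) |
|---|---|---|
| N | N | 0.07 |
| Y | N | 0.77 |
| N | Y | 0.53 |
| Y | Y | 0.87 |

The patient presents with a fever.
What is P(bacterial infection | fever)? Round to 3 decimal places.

P(fever) = 0.07×0.84×0.96 + 0.53×0.84×0.04 + 0.77×0.16×0.96 + 0.87×0.16×0.04 = 0.056448 + 0.017808 + 0.118272 + 0.005568 = 0.198096
Restricting to configurations with bacterial infection present: 0.017808 + 0.005568 = 0.023376.
Hence the posterior is 0.023376/0.198096 ≈ 0.118.

P(bacterial infection | fever) ≈ 0.118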